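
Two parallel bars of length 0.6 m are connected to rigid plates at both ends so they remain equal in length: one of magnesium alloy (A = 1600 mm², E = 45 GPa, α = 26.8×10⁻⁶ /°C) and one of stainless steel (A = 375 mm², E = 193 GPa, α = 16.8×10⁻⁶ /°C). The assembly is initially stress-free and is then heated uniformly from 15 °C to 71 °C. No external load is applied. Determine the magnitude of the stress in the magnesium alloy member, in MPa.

The magnesium alloy has the larger α, so on heating it would change length more than the stainless steel if both were free. The rigid plates force a common final length, so the magnesium alloy is put into compression and the stainless steel into tension, with equal and opposite forces P (no external load).
Compatibility of the two members (thermal + elastic change equal): (α₁ − α₂)ΔT = P·[1/(A₁E₁) + 1/(A₂E₂)].
|α₁ − α₂|·ΔT = 10×10⁻⁶ × 56 = 0.00056.
1/(A₁E₁) + 1/(A₂E₂) = 1/(1600×45×10³) + 1/(375×193×10³) = 2.771×10⁻⁸ N⁻¹.
P = 0.00056 / 2.771×10⁻⁸ = 20210 N = 20.21 kN.
σ_{magnesium alloy} = P/A₁ = 20210/1600 = 12.63 MPa, compressive.

σ ≈ 12.6 MPa (compressive)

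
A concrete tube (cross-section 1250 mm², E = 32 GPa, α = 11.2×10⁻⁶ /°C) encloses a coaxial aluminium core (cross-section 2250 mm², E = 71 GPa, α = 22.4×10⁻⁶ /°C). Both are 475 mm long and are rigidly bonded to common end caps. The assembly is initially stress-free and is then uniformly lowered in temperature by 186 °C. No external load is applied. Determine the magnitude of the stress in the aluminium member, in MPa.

σ ≈ 29.6 MPa (tensile)

Both members must finish at the same length. With the larger α, the aluminium tends to over-contract; the plates restrain it, putting the aluminium in tension and the concrete in compression. With no external load the two internal forces are equal and opposite, magnitude P.
Setting the final lengths equal and cancelling L: (α₁ − α₂)ΔT = P/(A₁E₁) + P/(A₂E₂).
|α₁ − α₂|·ΔT = 11.2×10⁻⁶ × 186 = 0.002083.
1/(A₁E₁) + 1/(A₂E₂) = 1/(1250×32×10³) + 1/(2250×71×10³) = 3.126×10⁻⁸ N⁻¹.
So P = 0.002083 / 3.126×10⁻⁸ = 66.64 kN.
σ_{aluminium} = P/A₂ = 66640/2250 = 29.62 MPa, tensile.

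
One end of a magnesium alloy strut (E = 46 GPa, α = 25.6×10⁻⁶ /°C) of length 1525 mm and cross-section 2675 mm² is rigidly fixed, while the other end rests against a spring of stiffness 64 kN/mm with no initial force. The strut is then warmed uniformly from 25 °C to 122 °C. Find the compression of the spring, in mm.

Free thermal expansion: δ_free = αΔT L = 25.6×10⁻⁶ × 97 × 1525 = 3.787 mm.
Let P be the compressive force at the spring. The strut shortens elastically by PL/(AE) and the spring compresses by P/k; together these equal δ_free.
P [ L/(AE) + 1/k ] = δ_free → P [ 1525/(2675×46×10³) + 1/(64×10³) ] = 3.787.
P = 3.787 / 2.802×10⁻⁵ = 135200 N.
Spring compression = P/k = 135200/(64×10³) = 2.112 mm.

δ ≈ 2.11 mm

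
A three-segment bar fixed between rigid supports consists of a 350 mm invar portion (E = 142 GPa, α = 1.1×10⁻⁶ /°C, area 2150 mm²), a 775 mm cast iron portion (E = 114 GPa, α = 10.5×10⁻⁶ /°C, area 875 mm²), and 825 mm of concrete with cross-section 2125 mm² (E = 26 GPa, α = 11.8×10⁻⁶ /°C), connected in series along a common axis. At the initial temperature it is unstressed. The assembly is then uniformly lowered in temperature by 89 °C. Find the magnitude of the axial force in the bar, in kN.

P ≈ 68.1 kN (tensile)

Free thermal contraction of the whole bar: Σ αᵢΔT Lᵢ = 1.1×10⁻⁶×89×350 + 10.5×10⁻⁶×89×775 + 11.8×10⁻⁶×89×825 = 1.625 mm.
The walls prevent any net length change, so an axial force P (same in every segment) develops. Compatibility: P · Σ Lᵢ/(AᵢEᵢ) = δ_free.
The series flexibility is Σ Lᵢ/(AᵢEᵢ) = 350/(2150×142×10³) + 775/(875×114×10³) + 825/(2125×26×10³) = 2.385×10⁻⁵ mm/N.
Hence P = δ_free / Σ(L/AE) = 1.625/2.385×10⁻⁵ = 68.14 kN (tensile).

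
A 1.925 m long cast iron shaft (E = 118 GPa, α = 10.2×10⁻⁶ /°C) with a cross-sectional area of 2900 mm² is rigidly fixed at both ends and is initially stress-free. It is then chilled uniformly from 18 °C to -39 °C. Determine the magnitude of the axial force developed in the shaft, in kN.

Full restraint means ε = 0, so the stress is σ = EαΔT = 118×10³ × 10.2×10⁻⁶ × 57 = 68.61 MPa.
Axial force P = σA = 68.61 × 2900 = 199000 N = 199 kN, tensile.

P ≈ 199 kN (tensile)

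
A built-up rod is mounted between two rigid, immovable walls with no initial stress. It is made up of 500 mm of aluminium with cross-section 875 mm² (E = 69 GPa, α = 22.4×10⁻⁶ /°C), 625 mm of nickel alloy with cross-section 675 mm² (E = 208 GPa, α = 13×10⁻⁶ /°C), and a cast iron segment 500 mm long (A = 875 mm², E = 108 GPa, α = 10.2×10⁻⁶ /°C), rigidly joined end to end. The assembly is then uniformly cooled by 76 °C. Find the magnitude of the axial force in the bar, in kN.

Free thermal contraction of the whole bar: Σ αᵢΔT Lᵢ = 22.4×10⁻⁶×76×500 + 13×10⁻⁶×76×625 + 10.2×10⁻⁶×76×500 = 1.856 mm.
The rigid supports impose zero overall length change; the single axial force P common to all segments must satisfy P Σ Lᵢ/(AᵢEᵢ) = δ_free.
Σ Lᵢ/(AᵢEᵢ) = 500/(875×69×10³) + 625/(675×208×10³) + 500/(875×108×10³) = 1.802×10⁻⁵ mm/N.
Hence P = δ_free / Σ(L/AE) = 1.856/1.802×10⁻⁵ = 103 kN (tensile).

P ≈ 103 kN (tensile)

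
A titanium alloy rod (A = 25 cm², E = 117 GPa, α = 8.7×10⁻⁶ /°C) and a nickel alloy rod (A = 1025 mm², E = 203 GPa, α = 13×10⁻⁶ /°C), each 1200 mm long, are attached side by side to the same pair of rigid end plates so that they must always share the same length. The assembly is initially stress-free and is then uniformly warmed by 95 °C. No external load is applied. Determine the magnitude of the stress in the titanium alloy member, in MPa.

σ ≈ 19.9 MPa (tensile)

Both members must finish at the same length. With the larger α, the nickel alloy tends to over-expand; the plates restrain it, putting the nickel alloy in compression and the titanium alloy in tension. With no external load the two internal forces are equal and opposite, magnitude P.
Compatibility of the two members (thermal + elastic change equal): (α₁ − α₂)ΔT = P·[1/(A₁E₁) + 1/(A₂E₂)].
|α₁ − α₂|·ΔT = 4.3×10⁻⁶ × 95 = 0.0004085.
1/(A₁E₁) + 1/(A₂E₂) = 1/(2500×117×10³) + 1/(1025×203×10³) = 8.225×10⁻⁹ N⁻¹.
So P = 0.0004085 / 8.225×10⁻⁹ = 49.67 kN.
σ_{titanium alloy} = P/A₁ = 49670/2500 = 19.87 MPa, tensile.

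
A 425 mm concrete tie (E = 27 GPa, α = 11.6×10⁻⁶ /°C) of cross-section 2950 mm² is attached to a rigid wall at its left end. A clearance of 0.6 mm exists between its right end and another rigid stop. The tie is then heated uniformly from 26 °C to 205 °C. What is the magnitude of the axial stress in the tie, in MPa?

Free thermal elongation = αΔT L = 11.6×10⁻⁶ × 179 × 425 = 0.8825 mm.
This exceeds the 0.6 mm gap, so the wall pushes back. The portion of expansion that must be recovered elastically is δ_free − gap = 0.8825 − 0.6 = 0.2825 mm.
That suppressed elongation corresponds to σ = E·Δ/L = 27×10³ × 0.2825/425 = 17.95 MPa.

σ ≈ 17.9 MPa (compressive)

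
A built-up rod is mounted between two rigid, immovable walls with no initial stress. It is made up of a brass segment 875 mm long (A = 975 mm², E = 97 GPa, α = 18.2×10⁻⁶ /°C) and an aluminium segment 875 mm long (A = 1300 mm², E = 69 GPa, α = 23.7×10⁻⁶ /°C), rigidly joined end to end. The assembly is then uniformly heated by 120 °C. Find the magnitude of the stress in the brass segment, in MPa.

If the supports were absent, the total length change would be Σ αᵢΔT Lᵢ = 18.2×10⁻⁶×120×875 + 23.7×10⁻⁶×120×875 = 4.399 mm.
The rigid supports impose zero overall length change; the single axial force P common to all segments must satisfy P Σ Lᵢ/(AᵢEᵢ) = δ_free.
The series flexibility is Σ Lᵢ/(AᵢEᵢ) = 875/(975×97×10³) + 875/(1300×69×10³) = 1.901×10⁻⁵ mm/N.
So P = 4.399 / 1.901×10⁻⁵ = 231.5 kN, compressive.
σ_{brass} = P / A = 231500 / 975 = 237.4 MPa.

σ ≈ 237 MPa (compressive)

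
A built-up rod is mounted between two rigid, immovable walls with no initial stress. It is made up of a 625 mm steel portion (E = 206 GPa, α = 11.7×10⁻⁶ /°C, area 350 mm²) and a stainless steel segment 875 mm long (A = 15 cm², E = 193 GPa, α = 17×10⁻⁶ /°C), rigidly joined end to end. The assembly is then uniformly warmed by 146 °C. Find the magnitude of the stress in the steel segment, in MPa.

Free thermal expansion of the whole bar: Σ αᵢΔT Lᵢ = 11.7×10⁻⁶×146×625 + 17×10⁻⁶×146×875 = 3.239 mm.
Since the ends are fixed, an axial force P builds up, equal in every segment, with P · Σ Lᵢ/(AᵢEᵢ) = δ_free.
The series flexibility is Σ Lᵢ/(AᵢEᵢ) = 625/(350×206×10³) + 875/(1500×193×10³) = 1.169×10⁻⁵ mm/N.
Hence P = δ_free / Σ(L/AE) = 3.239/1.169×10⁻⁵ = 277.1 kN (compressive).
σ_{steel} = P / A = 277100 / 350 = 791.7 MPa.

σ ≈ 792 MPa (compressive)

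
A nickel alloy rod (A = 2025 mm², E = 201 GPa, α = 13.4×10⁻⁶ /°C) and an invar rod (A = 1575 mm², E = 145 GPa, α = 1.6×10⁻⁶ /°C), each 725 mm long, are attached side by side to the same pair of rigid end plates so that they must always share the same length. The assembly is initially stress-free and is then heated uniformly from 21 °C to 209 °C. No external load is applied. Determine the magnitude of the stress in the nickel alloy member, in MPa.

The nickel alloy has the larger α, so on heating it would change length more than the invar if both were free. The rigid plates force a common final length, so the nickel alloy is put into compression and the invar into tension, with equal and opposite forces P (no external load).
Compatibility of the two members (thermal + elastic change equal): (α₁ − α₂)ΔT = P·[1/(A₁E₁) + 1/(A₂E₂)].
|α₁ − α₂|·ΔT = 11.8×10⁻⁶ × 188 = 0.002218.
1/(A₁E₁) + 1/(A₂E₂) = 1/(2025×201×10³) + 1/(1575×145×10³) = 6.836×10⁻⁹ N⁻¹.
P = 0.002218 / 6.836×10⁻⁹ = 324500 N = 324.5 kN.
σ_{nickel alloy} = P/A₁ = 324500/2025 = 160.3 MPa, compressive.

σ ≈ 160 MPa (compressive)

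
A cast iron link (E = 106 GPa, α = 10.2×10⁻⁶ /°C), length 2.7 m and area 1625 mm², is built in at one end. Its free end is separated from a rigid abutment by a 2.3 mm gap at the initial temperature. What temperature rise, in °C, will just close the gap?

ΔT ≈ 83.5 °C

The gap closes when αΔT L = 2.3 mm, since the link is still unstressed at that instant.
So ΔT = g/(αL) = 2.3/(10.2×10⁻⁶ × 2700) = 83.51 °C.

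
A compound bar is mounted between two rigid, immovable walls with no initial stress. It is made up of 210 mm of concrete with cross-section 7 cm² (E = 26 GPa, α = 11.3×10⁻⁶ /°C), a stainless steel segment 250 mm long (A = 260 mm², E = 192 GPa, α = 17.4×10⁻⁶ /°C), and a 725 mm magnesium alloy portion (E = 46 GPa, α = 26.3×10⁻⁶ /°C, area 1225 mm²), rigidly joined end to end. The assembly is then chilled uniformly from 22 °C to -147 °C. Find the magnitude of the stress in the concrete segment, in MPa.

If the supports were absent, the total length change would be Σ αᵢΔT Lᵢ = 11.3×10⁻⁶×169×210 + 17.4×10⁻⁶×169×250 + 26.3×10⁻⁶×169×725 = 4.359 mm.
Since the ends are fixed, an axial force P builds up, equal in every segment, with P · Σ Lᵢ/(AᵢEᵢ) = δ_free.
Σ Lᵢ/(AᵢEᵢ) = 210/(700×26×10³) + 250/(260×192×10³) + 725/(1225×46×10³) = 2.941×10⁻⁵ mm/N.
P = 4.359 / 2.941×10⁻⁵ = 148200 N = 148.2 kN, tensile.
σ_{concrete} = P / A = 148200 / 700 = 211.7 MPa.

σ ≈ 212 MPa (tensile)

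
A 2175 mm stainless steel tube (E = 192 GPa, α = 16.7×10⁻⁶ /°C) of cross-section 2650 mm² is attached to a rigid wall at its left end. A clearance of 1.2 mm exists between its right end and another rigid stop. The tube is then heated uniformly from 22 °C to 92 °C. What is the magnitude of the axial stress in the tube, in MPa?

If the wall were absent the tube would grow by αΔT L = 16.7×10⁻⁶ × 70 × 2175 = 2.543 mm.
After closing the 1.2 mm clearance, 2.543 − 1.2 = 1.343 mm of expansion remains to be suppressed by the wall.
That suppressed elongation corresponds to σ = E·Δ/L = 192×10³ × 1.343/2175 = 118.5 MPa.

σ ≈ 119 MPa (compressive)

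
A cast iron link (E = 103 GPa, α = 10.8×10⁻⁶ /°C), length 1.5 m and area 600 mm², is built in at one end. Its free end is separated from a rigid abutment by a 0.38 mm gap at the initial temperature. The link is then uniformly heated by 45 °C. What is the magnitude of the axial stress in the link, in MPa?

If the wall were absent the link would grow by αΔT L = 10.8×10⁻⁶ × 45 × 1500 = 0.729 mm.
After closing the 0.38 mm clearance, 0.729 − 0.38 = 0.349 mm of expansion remains to be suppressed by the wall.
Compatibility: PL/(AE) = 0.349 mm, so σ = P/A = E × (0.349/1500) = 23.96 MPa.

σ ≈ 24 MPa (compressive)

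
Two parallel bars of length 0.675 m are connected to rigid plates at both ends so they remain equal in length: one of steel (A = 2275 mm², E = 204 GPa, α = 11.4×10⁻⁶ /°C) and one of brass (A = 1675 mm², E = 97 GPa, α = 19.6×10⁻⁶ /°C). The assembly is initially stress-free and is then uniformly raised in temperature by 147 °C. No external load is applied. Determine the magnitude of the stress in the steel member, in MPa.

The brass has the larger α, so on heating it would change length more than the steel if both were free. The rigid plates force a common final length, so the brass is put into compression and the steel into tension, with equal and opposite forces P (no external load).
Compatibility of the two members (thermal + elastic change equal): (α₁ − α₂)ΔT = P·[1/(A₁E₁) + 1/(A₂E₂)].
|α₁ − α₂|·ΔT = 8.2×10⁻⁶ × 147 = 0.001205.
1/(A₁E₁) + 1/(A₂E₂) = 1/(2275×204×10³) + 1/(1675×97×10³) = 8.31×10⁻⁹ N⁻¹.
P = 0.001205 / 8.31×10⁻⁹ = 145100 N = 145.1 kN.
σ_{steel} = P/A₁ = 145100/2275 = 63.76 MPa, tensile.

σ ≈ 63.8 MPa (tensile)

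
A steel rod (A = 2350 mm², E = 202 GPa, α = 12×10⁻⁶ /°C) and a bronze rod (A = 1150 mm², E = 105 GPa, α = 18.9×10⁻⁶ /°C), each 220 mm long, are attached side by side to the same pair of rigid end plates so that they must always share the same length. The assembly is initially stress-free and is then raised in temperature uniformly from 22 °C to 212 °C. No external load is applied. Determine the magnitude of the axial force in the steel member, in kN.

The bronze has the larger α, so on heating it would change length more than the steel if both were free. The rigid plates force a common final length, so the bronze is put into compression and the steel into tension, with equal and opposite forces P (no external load).
Equating the net (thermal + elastic) strains gives |α₁ − α₂|·ΔT = P·[1/(A₁E₁) + 1/(A₂E₂)].
|α₁ − α₂|·ΔT = 6.9×10⁻⁶ × 190 = 0.001311.
1/(A₁E₁) + 1/(A₂E₂) = 1/(2350×202×10³) + 1/(1150×105×10³) = 1.039×10⁻⁸ N⁻¹.
P = 0.001311 / 1.039×10⁻⁸ = 126200 N = 126.2 kN.

P ≈ 126 kN (tensile in the steel)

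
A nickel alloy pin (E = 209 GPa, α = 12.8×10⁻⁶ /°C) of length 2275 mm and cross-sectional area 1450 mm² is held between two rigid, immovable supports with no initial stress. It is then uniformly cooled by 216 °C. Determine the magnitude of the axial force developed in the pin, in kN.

With zero net strain, σ = E·αΔT = 209 GPa × 12.8×10⁻⁶ × 216 = 577.8 MPa.
Then P = σA = 577.8 × 1450 mm² = 837.9 kN, tensile.

P ≈ 838 kN (tensile)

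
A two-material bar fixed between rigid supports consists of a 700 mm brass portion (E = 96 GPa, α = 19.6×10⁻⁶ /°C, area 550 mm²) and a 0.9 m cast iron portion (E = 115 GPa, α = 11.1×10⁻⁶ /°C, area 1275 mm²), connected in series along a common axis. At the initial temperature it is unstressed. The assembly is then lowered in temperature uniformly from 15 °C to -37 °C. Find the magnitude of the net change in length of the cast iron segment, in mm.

|ΔL| ≈ 0.129 mm

Free thermal contraction of the whole bar: Σ αᵢΔT Lᵢ = 19.6×10⁻⁶×52×700 + 11.1×10⁻⁶×52×900 = 1.233 mm.
The walls prevent any net length change, so an axial force P (same in every segment) develops. Compatibility: P · Σ Lᵢ/(AᵢEᵢ) = δ_free.
The series flexibility is Σ Lᵢ/(AᵢEᵢ) = 700/(550×96×10³) + 900/(1275×115×10³) = 1.94×10⁻⁵ mm/N.
Hence P = δ_free / Σ(L/AE) = 1.233/1.94×10⁻⁵ = 63.57 kN (tensile).
For the cast iron segment, free thermal change = 11.1×10⁻⁶×52×900 = 0.5195 mm and elastic change from P = 63570×900/(1275×115×10³) = 0.3902 mm; these oppose, so the net change is 0.129 mm (segment shortens).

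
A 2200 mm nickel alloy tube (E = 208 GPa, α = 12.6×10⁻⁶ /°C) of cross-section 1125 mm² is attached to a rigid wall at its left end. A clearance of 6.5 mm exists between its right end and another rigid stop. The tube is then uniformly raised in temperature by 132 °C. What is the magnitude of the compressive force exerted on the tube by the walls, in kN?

P ≈ 0 kN

Free thermal elongation = αΔT L = 12.6×10⁻⁶ × 132 × 2200 = 3.659 mm.
This is smaller than the 6.5 mm clearance, so the tube expands freely without reaching the stop — the stress is zero.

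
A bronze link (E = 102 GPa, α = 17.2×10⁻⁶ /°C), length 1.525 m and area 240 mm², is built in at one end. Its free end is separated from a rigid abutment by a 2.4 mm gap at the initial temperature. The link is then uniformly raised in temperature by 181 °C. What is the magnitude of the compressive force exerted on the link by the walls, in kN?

Unrestrained expansion: δ_free = αΔT L = 17.2×10⁻⁶ × 181 × 1525 = 4.748 mm.
The gap closes (δ_free > 2.4 mm) and the wall then resists a further 4.748 − 2.4 = 2.348 mm of expansion.
Compatibility: PL/(AE) = 2.348 mm, so σ = P/A = E × (2.348/1525) = 157 MPa.
Force on the wall = σA = 157 × 240 mm² = 37.69 kN.

P ≈ 37.7 kN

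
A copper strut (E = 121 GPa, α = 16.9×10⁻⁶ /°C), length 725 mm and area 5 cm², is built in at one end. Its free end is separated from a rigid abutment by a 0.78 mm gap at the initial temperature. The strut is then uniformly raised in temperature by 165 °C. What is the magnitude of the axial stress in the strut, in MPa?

If the wall were absent the strut would grow by αΔT L = 16.9×10⁻⁶ × 165 × 725 = 2.022 mm.
The gap closes (δ_free > 0.78 mm) and the wall then resists a further 2.022 − 0.78 = 1.242 mm of expansion.
Compatibility: PL/(AE) = 1.242 mm, so σ = P/A = E × (1.242/725) = 207.2 MPa.

σ ≈ 207 MPa (compressive)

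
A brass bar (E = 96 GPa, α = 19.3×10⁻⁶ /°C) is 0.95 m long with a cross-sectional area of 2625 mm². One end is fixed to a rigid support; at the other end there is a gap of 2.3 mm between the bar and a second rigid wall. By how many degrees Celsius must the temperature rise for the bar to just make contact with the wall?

ΔT ≈ 125 °C

Contact occurs when the free expansion equals the gap: αΔT L = 2.3 mm.
ΔT = 2.3 / (19.3×10⁻⁶ × 950) = 125.4 °C.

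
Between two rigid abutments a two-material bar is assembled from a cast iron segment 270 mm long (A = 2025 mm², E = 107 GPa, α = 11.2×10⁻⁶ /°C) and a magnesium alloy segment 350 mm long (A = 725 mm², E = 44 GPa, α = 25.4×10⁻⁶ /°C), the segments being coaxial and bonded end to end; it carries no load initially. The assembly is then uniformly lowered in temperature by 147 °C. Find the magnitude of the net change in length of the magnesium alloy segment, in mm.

|ΔL| ≈ 0.266 mm

If the supports were absent, the total length change would be Σ αᵢΔT Lᵢ = 11.2×10⁻⁶×147×270 + 25.4×10⁻⁶×147×350 = 1.751 mm.
The walls prevent any net length change, so an axial force P (same in every segment) develops. Compatibility: P · Σ Lᵢ/(AᵢEᵢ) = δ_free.
The series flexibility is Σ Lᵢ/(AᵢEᵢ) = 270/(2025×107×10³) + 350/(725×44×10³) = 1.222×10⁻⁵ mm/N.
So P = 1.751 / 1.222×10⁻⁵ = 143.3 kN, tensile.
For the magnesium alloy segment, free thermal change = 25.4×10⁻⁶×147×350 = 1.307 mm and elastic change from P = 143300×350/(725×44×10³) = 1.573 mm; these oppose, so the net change is 0.266 mm (segment lengthens).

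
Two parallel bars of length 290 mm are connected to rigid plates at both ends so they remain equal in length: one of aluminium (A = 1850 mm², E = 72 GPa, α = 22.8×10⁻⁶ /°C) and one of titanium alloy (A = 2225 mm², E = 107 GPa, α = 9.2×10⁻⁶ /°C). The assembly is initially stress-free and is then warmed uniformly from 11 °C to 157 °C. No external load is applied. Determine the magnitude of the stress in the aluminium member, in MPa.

Equilibrium of a rigid end plate with no external load gives equal and opposite internal forces ±P in the two members. Since α_{aluminium} > α_{titanium alloy}, heating drives the aluminium into compression and the titanium alloy into tension.
Compatibility of the two members (thermal + elastic change equal): (α₁ − α₂)ΔT = P·[1/(A₁E₁) + 1/(A₂E₂)].
|α₁ − α₂|·ΔT = 13.6×10⁻⁶ × 146 = 0.001986.
1/(A₁E₁) + 1/(A₂E₂) = 1/(1850×72×10³) + 1/(2225×107×10³) = 1.171×10⁻⁸ N⁻¹.
So P = 0.001986 / 1.171×10⁻⁸ = 169.6 kN.
σ_{aluminium} = P/A₁ = 169600/1850 = 91.67 MPa, compressive.

σ ≈ 91.7 MPa (compressive)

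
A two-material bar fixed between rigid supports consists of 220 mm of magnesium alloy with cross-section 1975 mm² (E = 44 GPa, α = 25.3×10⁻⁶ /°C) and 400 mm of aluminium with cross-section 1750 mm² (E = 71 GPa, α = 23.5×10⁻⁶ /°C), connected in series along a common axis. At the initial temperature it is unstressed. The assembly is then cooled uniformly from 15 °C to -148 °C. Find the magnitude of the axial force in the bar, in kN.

P ≈ 424 kN (tensile)

Free thermal contraction of the whole bar: Σ αᵢΔT Lᵢ = 25.3×10⁻⁶×163×220 + 23.5×10⁻⁶×163×400 = 2.439 mm.
The rigid supports impose zero overall length change; the single axial force P common to all segments must satisfy P Σ Lᵢ/(AᵢEᵢ) = δ_free.
Σ Lᵢ/(AᵢEᵢ) = 220/(1975×44×10³) + 400/(1750×71×10³) = 5.751×10⁻⁶ mm/N.
So P = 2.439 / 5.751×10⁻⁶ = 424.2 kN, tensile.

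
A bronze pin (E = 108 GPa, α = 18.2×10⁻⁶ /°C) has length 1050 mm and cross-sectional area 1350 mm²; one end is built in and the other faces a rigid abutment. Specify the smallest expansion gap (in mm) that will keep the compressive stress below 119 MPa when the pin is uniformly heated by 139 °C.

Free expansion if unrestrained: δ_free = αΔT L = 18.2×10⁻⁶ × 139 × 1050 = 2.656 mm.
A stress of 119 MPa corresponds to the wall pushing the pin back by σL/E = 119×1050/(108×10³) = 1.157 mm.
So the gap has to take up the difference, g_min = δ_free − σL/E = 2.656 − 1.157 = 1.499 mm.

g ≈ 1.5 mm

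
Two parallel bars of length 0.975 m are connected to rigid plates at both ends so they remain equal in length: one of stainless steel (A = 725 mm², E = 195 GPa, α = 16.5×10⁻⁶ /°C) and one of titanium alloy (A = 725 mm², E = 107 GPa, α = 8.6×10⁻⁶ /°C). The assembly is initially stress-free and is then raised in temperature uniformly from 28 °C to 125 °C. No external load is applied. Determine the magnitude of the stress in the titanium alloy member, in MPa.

σ ≈ 52.9 MPa (tensile)

The stainless steel has the larger α, so on heating it would change length more than the titanium alloy if both were free. The rigid plates force a common final length, so the stainless steel is put into compression and the titanium alloy into tension, with equal and opposite forces P (no external load).
Setting the final lengths equal and cancelling L: (α₁ − α₂)ΔT = P/(A₁E₁) + P/(A₂E₂).
|α₁ − α₂|·ΔT = 7.9×10⁻⁶ × 97 = 0.0007663.
1/(A₁E₁) + 1/(A₂E₂) = 1/(725×195×10³) + 1/(725×107×10³) = 1.996×10⁻⁸ N⁻¹.
P = 0.0007663 / 1.996×10⁻⁸ = 38380 N = 38.38 kN.
σ_{titanium alloy} = P/A₂ = 38380/725 = 52.94 MPa, tensile.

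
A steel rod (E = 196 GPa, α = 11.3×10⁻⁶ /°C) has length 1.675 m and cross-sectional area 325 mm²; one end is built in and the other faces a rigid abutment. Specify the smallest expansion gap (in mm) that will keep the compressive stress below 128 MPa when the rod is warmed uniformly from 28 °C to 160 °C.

g ≈ 1.4 mm

Free expansion if unrestrained: δ_free = αΔT L = 11.3×10⁻⁶ × 132 × 1675 = 2.498 mm.
A stress of 128 MPa corresponds to the wall pushing the rod back by σL/E = 128×1675/(196×10³) = 1.094 mm.
The gap must absorb the remainder: g_min = 2.498 − 1.094 = 1.405 mm.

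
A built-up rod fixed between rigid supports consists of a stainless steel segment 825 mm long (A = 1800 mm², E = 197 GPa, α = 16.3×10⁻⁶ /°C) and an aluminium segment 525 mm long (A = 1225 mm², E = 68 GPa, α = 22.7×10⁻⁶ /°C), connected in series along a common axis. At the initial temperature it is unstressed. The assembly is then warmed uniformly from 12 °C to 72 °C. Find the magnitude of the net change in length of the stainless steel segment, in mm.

With the walls removed the bar would change length by δ_free = Σ αᵢΔT Lᵢ = 16.3×10⁻⁶×60×825 + 22.7×10⁻⁶×60×525 = 1.522 mm.
The walls prevent any net length change, so an axial force P (same in every segment) develops. Compatibility: P · Σ Lᵢ/(AᵢEᵢ) = δ_free.
Σ Lᵢ/(AᵢEᵢ) = 825/(1800×197×10³) + 525/(1225×68×10³) = 8.629×10⁻⁶ mm/N.
P = 1.522 / 8.629×10⁻⁶ = 176400 N = 176.4 kN, compressive.
For the stainless steel segment, free thermal change = 16.3×10⁻⁶×60×825 = 0.8068 mm and elastic change from P = 176400×825/(1800×197×10³) = 0.4103 mm; these oppose, so the net change is 0.397 mm (segment lengthens).

|ΔL| ≈ 0.397 mm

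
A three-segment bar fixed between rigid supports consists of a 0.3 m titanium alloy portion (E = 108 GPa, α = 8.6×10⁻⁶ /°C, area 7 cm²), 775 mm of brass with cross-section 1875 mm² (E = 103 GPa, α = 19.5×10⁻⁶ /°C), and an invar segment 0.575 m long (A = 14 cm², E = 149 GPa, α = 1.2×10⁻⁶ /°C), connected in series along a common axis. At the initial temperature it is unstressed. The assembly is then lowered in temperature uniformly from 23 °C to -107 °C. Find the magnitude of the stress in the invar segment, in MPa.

σ ≈ 159 MPa (tensile)

Free thermal contraction of the whole bar: Σ αᵢΔT Lᵢ = 8.6×10⁻⁶×130×300 + 19.5×10⁻⁶×130×775 + 1.2×10⁻⁶×130×575 = 2.39 mm.
The walls prevent any net length change, so an axial force P (same in every segment) develops. Compatibility: P · Σ Lᵢ/(AᵢEᵢ) = δ_free.
The series flexibility is Σ Lᵢ/(AᵢEᵢ) = 300/(700×108×10³) + 775/(1875×103×10³) + 575/(1400×149×10³) = 1.074×10⁻⁵ mm/N.
Hence P = δ_free / Σ(L/AE) = 2.39/1.074×10⁻⁵ = 222.6 kN (tensile).
σ_{invar} = P / A = 222600 / 1400 = 159 MPa.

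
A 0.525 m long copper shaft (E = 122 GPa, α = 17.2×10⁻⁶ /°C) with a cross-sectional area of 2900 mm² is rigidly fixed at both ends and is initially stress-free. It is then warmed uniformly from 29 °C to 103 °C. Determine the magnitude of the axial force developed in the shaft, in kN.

P ≈ 450 kN (compressive)

The ends cannot move, so σ = EαΔT = 122×10³ × 17.2×10⁻⁶ × 74 = 155.3 MPa.
Then P = σA = 155.3 × 2900 mm² = 450.3 kN, compressive.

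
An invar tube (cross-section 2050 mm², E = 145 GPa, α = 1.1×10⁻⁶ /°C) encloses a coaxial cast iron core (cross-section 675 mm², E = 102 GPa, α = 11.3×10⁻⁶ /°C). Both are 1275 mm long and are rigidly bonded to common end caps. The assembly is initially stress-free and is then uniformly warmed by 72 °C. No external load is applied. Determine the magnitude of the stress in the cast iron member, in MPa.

σ ≈ 60.8 MPa (compressive)

Both members must finish at the same length. With the larger α, the cast iron tends to over-expand; the plates restrain it, putting the cast iron in compression and the invar in tension. With no external load the two internal forces are equal and opposite, magnitude P.
Equating the net (thermal + elastic) strains gives |α₁ − α₂|·ΔT = P·[1/(A₁E₁) + 1/(A₂E₂)].
|α₁ − α₂|·ΔT = 10.2×10⁻⁶ × 72 = 0.0007344.
1/(A₁E₁) + 1/(A₂E₂) = 1/(2050×145×10³) + 1/(675×102×10³) = 1.789×10⁻⁸ N⁻¹.
So P = 0.0007344 / 1.789×10⁻⁸ = 41.05 kN.
σ_{cast iron} = P/A₂ = 41050/675 = 60.82 MPa, compressive.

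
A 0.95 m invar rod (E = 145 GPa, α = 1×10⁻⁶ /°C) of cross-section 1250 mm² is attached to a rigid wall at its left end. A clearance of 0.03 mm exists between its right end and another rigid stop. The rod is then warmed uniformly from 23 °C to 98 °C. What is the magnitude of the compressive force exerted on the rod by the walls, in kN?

Free thermal elongation = αΔT L = 1×10⁻⁶ × 75 × 950 = 0.07125 mm.
The gap closes (δ_free > 0.03 mm) and the wall then resists a further 0.07125 − 0.03 = 0.04125 mm of expansion.
That suppressed elongation corresponds to σ = E·Δ/L = 145×10³ × 0.04125/950 = 6.296 MPa.
Force on the wall = σA = 6.296 × 1250 mm² = 7.87 kN.

P ≈ 7.87 kN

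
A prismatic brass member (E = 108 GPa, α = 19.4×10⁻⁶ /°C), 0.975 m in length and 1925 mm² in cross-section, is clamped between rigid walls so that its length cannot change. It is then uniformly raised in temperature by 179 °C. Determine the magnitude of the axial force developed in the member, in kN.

With zero net strain, σ = E·αΔT = 108 GPa × 19.4×10⁻⁶ × 179 = 375 MPa.
Axial force P = σA = 375 × 1925 = 722000 N = 722 kN, compressive.

P ≈ 722 kN (compressive)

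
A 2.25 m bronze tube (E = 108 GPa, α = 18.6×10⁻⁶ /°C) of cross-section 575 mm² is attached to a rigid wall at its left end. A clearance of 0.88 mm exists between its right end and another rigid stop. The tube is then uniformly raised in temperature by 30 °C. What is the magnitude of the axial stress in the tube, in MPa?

Free thermal elongation = αΔT L = 18.6×10⁻⁶ × 30 × 2250 = 1.256 mm.
The gap closes (δ_free > 0.88 mm) and the wall then resists a further 1.256 − 0.88 = 0.3755 mm of expansion.
So σ = E(δ_free − g)/L = 108×10³ × 0.3755/2250 = 18.02 MPa.

σ ≈ 18 MPa (compressive)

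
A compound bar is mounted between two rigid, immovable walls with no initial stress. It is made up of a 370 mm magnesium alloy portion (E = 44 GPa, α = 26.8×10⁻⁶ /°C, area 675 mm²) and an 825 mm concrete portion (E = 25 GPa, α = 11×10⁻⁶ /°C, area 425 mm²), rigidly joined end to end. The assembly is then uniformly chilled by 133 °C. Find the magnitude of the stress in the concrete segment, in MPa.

With the walls removed the bar would change length by δ_free = Σ αᵢΔT Lᵢ = 26.8×10⁻⁶×133×370 + 11×10⁻⁶×133×825 = 2.526 mm.
Since the ends are fixed, an axial force P builds up, equal in every segment, with P · Σ Lᵢ/(AᵢEᵢ) = δ_free.
Σ Lᵢ/(AᵢEᵢ) = 370/(675×44×10³) + 825/(425×25×10³) = 9.01×10⁻⁵ mm/N.
P = 2.526 / 9.01×10⁻⁵ = 28030 N = 28.03 kN, tensile.
σ_{concrete} = P / A = 28030 / 425 = 65.96 MPa.

σ ≈ 66 MPa (tensile)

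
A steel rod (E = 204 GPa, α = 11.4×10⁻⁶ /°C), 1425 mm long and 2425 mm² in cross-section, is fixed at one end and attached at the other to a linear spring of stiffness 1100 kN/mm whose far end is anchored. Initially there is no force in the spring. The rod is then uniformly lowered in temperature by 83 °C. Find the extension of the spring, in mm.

δ ≈ 0.323 mm

Free thermal contraction: δ_free = αΔT L = 11.4×10⁻⁶ × 83 × 1425 = 1.348 mm.
With a force P in the spring, the elastic change of the rod is PL/(AE) and that of the spring is P/k; compatibility requires their sum to equal δ_free.
P [ L/(AE) + 1/k ] = δ_free → P [ 1425/(2425×204×10³) + 1/(1100×10³) ] = 1.348.
P = 1.348 / 3.79×10⁻⁶ = 355800 N.
Spring extension = P/k = 355800/(1100×10³) = 0.3235 mm.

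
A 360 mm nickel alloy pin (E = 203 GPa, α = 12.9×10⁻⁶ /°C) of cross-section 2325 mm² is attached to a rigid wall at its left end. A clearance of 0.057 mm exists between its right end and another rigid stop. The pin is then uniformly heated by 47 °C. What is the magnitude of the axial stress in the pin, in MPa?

Free thermal elongation = αΔT L = 12.9×10⁻⁶ × 47 × 360 = 0.2183 mm.
This exceeds the 0.057 mm gap, so the wall pushes back. The portion of expansion that must be recovered elastically is δ_free − gap = 0.2183 − 0.057 = 0.1613 mm.
So σ = E(δ_free − g)/L = 203×10³ × 0.1613/360 = 90.94 MPa.

σ ≈ 90.9 MPa (compressive)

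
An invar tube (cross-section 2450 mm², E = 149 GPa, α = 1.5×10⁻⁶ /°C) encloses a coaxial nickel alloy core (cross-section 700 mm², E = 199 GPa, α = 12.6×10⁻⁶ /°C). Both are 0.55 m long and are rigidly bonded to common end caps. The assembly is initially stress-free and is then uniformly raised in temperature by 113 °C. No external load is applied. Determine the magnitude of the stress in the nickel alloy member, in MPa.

σ ≈ 181 MPa (compressive)

Both members must finish at the same length. With the larger α, the nickel alloy tends to over-expand; the plates restrain it, putting the nickel alloy in compression and the invar in tension. With no external load the two internal forces are equal and opposite, magnitude P.
Setting the final lengths equal and cancelling L: (α₁ − α₂)ΔT = P/(A₁E₁) + P/(A₂E₂).
|α₁ − α₂|·ΔT = 11.1×10⁻⁶ × 113 = 0.001254.
1/(A₁E₁) + 1/(A₂E₂) = 1/(2450×149×10³) + 1/(700×199×10³) = 9.918×10⁻⁹ N⁻¹.
So P = 0.001254 / 9.918×10⁻⁹ = 126.5 kN.
σ_{nickel alloy} = P/A₂ = 126500/700 = 180.7 MPa, compressive.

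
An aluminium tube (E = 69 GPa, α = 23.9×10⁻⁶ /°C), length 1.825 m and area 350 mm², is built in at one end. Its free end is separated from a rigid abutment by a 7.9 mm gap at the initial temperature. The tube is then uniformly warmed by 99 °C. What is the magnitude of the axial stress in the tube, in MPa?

σ ≈ 0 MPa

Unrestrained expansion: δ_free = αΔT L = 23.9×10⁻⁶ × 99 × 1825 = 4.318 mm.
Since δ_free = 4.32 mm is less than the 7.9 mm gap, the tube never touches the wall. No axial force develops.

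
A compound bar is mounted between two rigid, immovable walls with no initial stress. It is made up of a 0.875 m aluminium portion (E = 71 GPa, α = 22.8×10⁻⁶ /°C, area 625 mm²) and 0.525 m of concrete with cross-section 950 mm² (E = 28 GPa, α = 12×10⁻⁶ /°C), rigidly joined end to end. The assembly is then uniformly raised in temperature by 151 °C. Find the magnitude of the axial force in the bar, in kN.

If the supports were absent, the total length change would be Σ αᵢΔT Lᵢ = 22.8×10⁻⁶×151×875 + 12×10⁻⁶×151×525 = 3.964 mm.
The walls prevent any net length change, so an axial force P (same in every segment) develops. Compatibility: P · Σ Lᵢ/(AᵢEᵢ) = δ_free.
The series flexibility is Σ Lᵢ/(AᵢEᵢ) = 875/(625×71×10³) + 525/(950×28×10³) = 3.946×10⁻⁵ mm/N.
Hence P = δ_free / Σ(L/AE) = 3.964/3.946×10⁻⁵ = 100.5 kN (compressive).

P ≈ 100 kN (compressive)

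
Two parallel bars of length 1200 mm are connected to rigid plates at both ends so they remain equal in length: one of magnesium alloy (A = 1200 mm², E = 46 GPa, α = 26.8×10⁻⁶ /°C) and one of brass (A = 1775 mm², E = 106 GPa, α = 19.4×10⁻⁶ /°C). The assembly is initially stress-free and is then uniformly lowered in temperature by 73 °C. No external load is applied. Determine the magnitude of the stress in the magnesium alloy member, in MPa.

The magnesium alloy has the larger α, so on cooling it would change length more than the brass if both were free. The rigid plates force a common final length, so the magnesium alloy is put into tension and the brass into compression, with equal and opposite forces P (no external load).
Equating the net (thermal + elastic) strains gives |α₁ − α₂|·ΔT = P·[1/(A₁E₁) + 1/(A₂E₂)].
|α₁ − α₂|·ΔT = 7.4×10⁻⁶ × 73 = 0.0005402.
1/(A₁E₁) + 1/(A₂E₂) = 1/(1200×46×10³) + 1/(1775×106×10³) = 2.343×10⁻⁸ N⁻¹.
P = 0.0005402 / 2.343×10⁻⁸ = 23060 N = 23.06 kN.
σ_{magnesium alloy} = P/A₁ = 23060/1200 = 19.21 MPa, tensile.

σ ≈ 19.2 MPa (tensile)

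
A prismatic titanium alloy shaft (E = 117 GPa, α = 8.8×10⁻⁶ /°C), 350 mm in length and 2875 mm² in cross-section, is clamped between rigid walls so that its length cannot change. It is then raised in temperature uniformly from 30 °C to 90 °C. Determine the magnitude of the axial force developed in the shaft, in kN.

P ≈ 178 kN (compressive)

With zero net strain, σ = E·αΔT = 117 GPa × 8.8×10⁻⁶ × 60 = 61.78 MPa.
P = AEαΔT = 2875 × 117×10³ × 8.8×10⁻⁶ × 60 = 177.6 kN (compressive).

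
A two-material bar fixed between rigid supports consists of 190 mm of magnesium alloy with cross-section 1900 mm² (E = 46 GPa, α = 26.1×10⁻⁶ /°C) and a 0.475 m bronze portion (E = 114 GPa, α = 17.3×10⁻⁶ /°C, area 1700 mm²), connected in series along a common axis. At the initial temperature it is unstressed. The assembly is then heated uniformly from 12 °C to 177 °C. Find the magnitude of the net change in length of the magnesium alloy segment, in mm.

Free thermal expansion of the whole bar: Σ αᵢΔT Lᵢ = 26.1×10⁻⁶×165×190 + 17.3×10⁻⁶×165×475 = 2.174 mm.
The rigid supports impose zero overall length change; the single axial force P common to all segments must satisfy P Σ Lᵢ/(AᵢEᵢ) = δ_free.
The series flexibility is Σ Lᵢ/(AᵢEᵢ) = 190/(1900×46×10³) + 475/(1700×114×10³) = 4.625×10⁻⁶ mm/N.
So P = 2.174 / 4.625×10⁻⁶ = 470.1 kN, compressive.
For the magnesium alloy segment, free thermal change = 26.1×10⁻⁶×165×190 = 0.8182 mm and elastic change from P = 470100×190/(1900×46×10³) = 1.022 mm; these oppose, so the net change is 0.204 mm (segment shortens).

|ΔL| ≈ 0.204 mm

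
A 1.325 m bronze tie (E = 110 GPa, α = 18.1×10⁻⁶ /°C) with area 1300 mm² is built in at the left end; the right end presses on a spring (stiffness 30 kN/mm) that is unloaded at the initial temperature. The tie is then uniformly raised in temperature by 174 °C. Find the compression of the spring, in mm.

δ ≈ 3.27 mm

If the spring were absent the tie would lengthen by αΔT L = 18.1×10⁻⁶ × 174 × 1325 = 4.173 mm.
With a force P in the spring, the elastic change of the tie is PL/(AE) and that of the spring is P/k; compatibility requires their sum to equal δ_free.
P [ L/(AE) + 1/k ] = δ_free → P [ 1325/(1300×110×10³) + 1/(30×10³) ] = 4.173.
P = 4.173 / 4.26×10⁻⁵ = 97960 N.
Spring compression = P/k = 97960/(30×10³) = 3.265 mm.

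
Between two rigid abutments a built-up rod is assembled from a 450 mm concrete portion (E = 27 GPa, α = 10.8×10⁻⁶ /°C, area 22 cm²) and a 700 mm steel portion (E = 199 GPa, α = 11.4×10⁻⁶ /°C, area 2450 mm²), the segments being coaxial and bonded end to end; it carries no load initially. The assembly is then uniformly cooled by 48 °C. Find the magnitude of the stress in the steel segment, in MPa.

Free thermal contraction of the whole bar: Σ αᵢΔT Lᵢ = 10.8×10⁻⁶×48×450 + 11.4×10⁻⁶×48×700 = 0.6163 mm.
The walls prevent any net length change, so an axial force P (same in every segment) develops. Compatibility: P · Σ Lᵢ/(AᵢEᵢ) = δ_free.
The series flexibility is Σ Lᵢ/(AᵢEᵢ) = 450/(2200×27×10³) + 700/(2450×199×10³) = 9.012×10⁻⁶ mm/N.
Hence P = δ_free / Σ(L/AE) = 0.6163/9.012×10⁻⁶ = 68.39 kN (tensile).
σ_{steel} = P / A = 68390 / 2450 = 27.92 MPa.

σ ≈ 27.9 MPa (tensile)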